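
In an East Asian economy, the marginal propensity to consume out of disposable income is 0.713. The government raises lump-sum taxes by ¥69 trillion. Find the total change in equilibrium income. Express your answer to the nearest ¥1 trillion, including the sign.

A lump-sum tax change of +¥69 trillion shifts disposable income by −¥69 trillion; first-round consumption changes by −c × ΔT = −0.713 × (+¥69 trillion) = −¥49.197 trillion.
Expenditure multiplier = 1/(1 − MPC) = 1/(1 − 0.713) = 1/0.287 ≈ 3.484.
The tax multiplier is −c × k ≈ −2.484, so ΔY = k × (−c·ΔT) = (−¥49.197 trillion) / 0.287 ≈ −¥171 trillion.

−¥171 trillion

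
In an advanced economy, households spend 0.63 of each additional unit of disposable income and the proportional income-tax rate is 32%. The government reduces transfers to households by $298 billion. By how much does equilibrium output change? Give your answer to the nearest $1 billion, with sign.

−$328 billion

The transfer change shifts disposable income by −$298 billion, so first-round consumption changes by c·ΔTR = 0.63 × (−$298 billion) = −$187.74 billion.
Expenditure multiplier = 1/(1 − c(1−t)) = 1/(1 − 0.63×0.68) = 1/0.5716 ≈ 1.749.
The transfer multiplier is c × k ≈ 1.102, so ΔY = k × (c·ΔTR) = (−$187.74 billion) / 0.5716 ≈ −$328 billion.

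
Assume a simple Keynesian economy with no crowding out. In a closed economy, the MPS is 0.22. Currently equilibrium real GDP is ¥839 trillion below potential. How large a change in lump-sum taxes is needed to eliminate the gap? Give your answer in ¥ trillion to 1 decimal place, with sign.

−¥236.6 trillion

MPC = 1 − MPS = 1 − 0.22 = 0.78.
Spending multiplier = 1/(1 − MPC) = 1/(1 − 0.78) = 1/0.22 ≈ 4.545.
Tax multiplier = −c·k = −0.78/0.22 ≈ −3.545. Need ΔY = +¥839 trillion, so ΔT = ΔY/(−c·k) = −(+¥839 trillion) × 0.22 / 0.78 ≈ −¥236.6 trillion.
The government should cut lump-sum taxes by ¥236.6 trillion.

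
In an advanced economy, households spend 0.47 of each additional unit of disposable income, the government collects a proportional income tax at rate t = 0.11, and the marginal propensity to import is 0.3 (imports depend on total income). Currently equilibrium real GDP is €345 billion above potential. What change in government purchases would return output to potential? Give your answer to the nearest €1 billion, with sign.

Spending multiplier = 1/(1 − c(1−t) + m) = 1/(1 − 0.47×0.89 + 0.3) = 1/0.8817 ≈ 1.134.
Need ΔY = −€345 billion, so ΔG = ΔY/k = (−€345 billion) × 0.8817 ≈ −€304 billion.
The government should cut government purchases by €304 billion.

−€304 billion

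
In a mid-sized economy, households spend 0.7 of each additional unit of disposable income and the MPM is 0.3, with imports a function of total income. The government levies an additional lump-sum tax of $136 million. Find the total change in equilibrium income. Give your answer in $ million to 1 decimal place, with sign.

−$158.7 million

A lump-sum tax change of +$136 million shifts disposable income by −$136 million; first-round consumption changes by −c × ΔT = −0.7 × (+$136 million) = −$95.2 million.
Expenditure multiplier = 1/(1 − c + m) = 1/(1 − 0.7 + 0.3) = 1/0.6 ≈ 1.667.
The tax multiplier is −c × k ≈ −1.167, so ΔY = k × (−c·ΔT) = (−$95.2 million) / 0.6 ≈ −$158.7 million.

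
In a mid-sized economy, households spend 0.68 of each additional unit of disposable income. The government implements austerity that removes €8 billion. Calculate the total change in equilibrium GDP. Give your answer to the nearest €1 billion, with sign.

Spending multiplier = 1/(1 − MPC) = 1/(1 − 0.68) = 1/0.32 = 3.125.
ΔY = k × ΔG = (−€8 billion) / 0.32 = −€25 billion.

−€25 billion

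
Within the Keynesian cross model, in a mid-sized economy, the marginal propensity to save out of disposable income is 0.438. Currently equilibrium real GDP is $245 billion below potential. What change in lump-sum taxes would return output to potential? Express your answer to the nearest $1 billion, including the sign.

−$191 billion

MPC = 1 − MPS = 1 − 0.438 = 0.562.
Spending multiplier = 1/(1 − MPC) = 1/(1 − 0.562) = 1/0.438 ≈ 2.283.
Tax multiplier = −c·k = −0.562/0.438 ≈ −1.283. Need ΔY = +$245 billion, so ΔT = ΔY/(−c·k) = −(+$245 billion) × 0.438 / 0.562 ≈ −$191 billion.
The government should cut lump-sum taxes by $191 billion.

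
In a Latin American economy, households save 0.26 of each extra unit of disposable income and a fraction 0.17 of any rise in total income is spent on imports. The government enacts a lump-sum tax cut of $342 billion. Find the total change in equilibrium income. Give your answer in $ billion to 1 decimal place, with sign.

+$588.6 billion

MPC = 1 − MPS = 1 − 0.26 = 0.74.
A lump-sum tax change of −$342 billion shifts disposable income by +$342 billion; first-round consumption changes by −c × ΔT = −0.74 × (−$342 billion) = +$253.08 billion.
Expenditure multiplier = 1/(1 − c + m) = 1/(1 − 0.74 + 0.17) = 1/0.43 ≈ 2.326.
The tax multiplier is −c × k ≈ −1.721, so ΔY = k × (−c·ΔT) = (+$253.08 billion) / 0.43 ≈ +$588.6 billion.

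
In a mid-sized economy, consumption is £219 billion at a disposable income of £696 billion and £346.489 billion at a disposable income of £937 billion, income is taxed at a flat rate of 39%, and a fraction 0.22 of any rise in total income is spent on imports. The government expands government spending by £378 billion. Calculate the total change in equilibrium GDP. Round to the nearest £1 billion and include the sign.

+£421 billion

MPC = ΔC/ΔYd = (346.489 − 219)/(937 − 696) = 127.489/241 = 0.529.
Expenditure multiplier = 1/(1 − c(1−t) + m) = 1/(1 − 0.529×0.61 + 0.22) = 1/0.89731 ≈ 1.114.
ΔY = k × ΔG = (+£378 billion) / 0.89731 ≈ +£421 billion.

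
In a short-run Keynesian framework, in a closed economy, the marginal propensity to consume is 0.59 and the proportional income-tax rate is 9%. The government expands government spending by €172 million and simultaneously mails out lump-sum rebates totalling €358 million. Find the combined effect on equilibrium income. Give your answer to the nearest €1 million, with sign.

+€828 million

Expenditure multiplier = 1/(1 − c(1−t)) = 1/(1 − 0.59×0.91) = 1/0.4631 ≈ 2.159.
ΔG contributes k·ΔG = (+€172 million) / 0.4631 ≈ +€371.4 million.
ΔT of −€358 million changes first-round spending by −c·ΔT = +€211.22 million, contributing k·(−c·ΔT) = (+€211.22 million) / 0.4631 ≈ +€456.1 million.
Net ΔY = k(ΔG − c·ΔT) = (+€383.22 million) / 0.4631 ≈ +€828 million.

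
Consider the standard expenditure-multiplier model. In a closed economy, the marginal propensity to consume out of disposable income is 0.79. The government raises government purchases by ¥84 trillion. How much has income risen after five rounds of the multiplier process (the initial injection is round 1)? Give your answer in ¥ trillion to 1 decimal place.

¥276.9 trillion

Round 1 adds ΔG = ¥84 trillion; each later round is MPC = 0.79 times the previous.
After 5 rounds: 84 + 66.36 + 52.4244 + 41.415276 + 32.71806804 = ΔG·(1 − c^5)/(1 − c) = 84 × (1 − 0.3077056399)/0.21 ≈ ¥276.9 trillion.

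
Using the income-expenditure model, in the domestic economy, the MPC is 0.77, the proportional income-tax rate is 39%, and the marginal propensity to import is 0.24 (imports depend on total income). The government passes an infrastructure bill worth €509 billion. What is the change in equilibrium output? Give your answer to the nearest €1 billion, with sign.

Government-spending multiplier = 1/(1 − c(1−t) + m) = 1/(1 − 0.77×0.61 + 0.24) = 1/0.7703 ≈ 1.298.
ΔY = k × ΔG = (+€509 billion) / 0.7703 ≈ +€661 billion.

+€661 billion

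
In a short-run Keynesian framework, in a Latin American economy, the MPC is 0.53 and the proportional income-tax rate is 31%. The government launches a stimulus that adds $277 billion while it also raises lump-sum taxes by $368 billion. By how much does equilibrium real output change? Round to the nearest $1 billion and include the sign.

Expenditure multiplier = 1/(1 − c(1−t)) = 1/(1 − 0.53×0.69) = 1/0.6343 ≈ 1.577.
ΔG contributes k·ΔG = (+$277 billion) / 0.6343 ≈ +$436.7 billion.
ΔT of +$368 billion changes first-round spending by −c·ΔT = −$195.04 billion, contributing k·(−c·ΔT) = (−$195.04 billion) / 0.6343 ≈ −$307.5 billion.
Net ΔY = k(ΔG − c·ΔT) = (+$81.96 billion) / 0.6343 ≈ +$129 billion.

+$129 billion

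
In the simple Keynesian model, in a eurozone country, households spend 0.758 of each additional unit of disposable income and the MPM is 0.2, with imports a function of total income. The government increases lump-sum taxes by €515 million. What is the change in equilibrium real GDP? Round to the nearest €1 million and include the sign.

A lump-sum tax change of +€515 million shifts disposable income by −€515 million; first-round consumption changes by −c × ΔT = −0.758 × (+€515 million) = −€390.37 million.
Expenditure multiplier = 1/(1 − c + m) = 1/(1 − 0.758 + 0.2) = 1/0.442 ≈ 2.262.
The tax multiplier is −c × k ≈ −1.715, so ΔY = k × (−c·ΔT) = (−€390.37 million) / 0.442 ≈ −€883 million.

−€883 million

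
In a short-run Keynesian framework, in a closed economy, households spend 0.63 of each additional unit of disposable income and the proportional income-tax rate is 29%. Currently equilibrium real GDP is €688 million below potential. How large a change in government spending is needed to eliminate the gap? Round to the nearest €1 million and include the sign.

Spending multiplier = 1/(1 − c(1−t)) = 1/(1 − 0.63×0.71) = 1/0.5527 ≈ 1.809.
Need ΔY = +€688 million, so ΔG = ΔY/k = (+€688 million) × 0.5527 ≈ +€380 million.
The government should increase government spending by €380 million.

+€380 million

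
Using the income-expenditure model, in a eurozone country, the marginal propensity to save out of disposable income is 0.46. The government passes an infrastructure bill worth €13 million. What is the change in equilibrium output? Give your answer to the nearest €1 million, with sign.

MPC = 1 − MPS = 1 − 0.46 = 0.54.
Expenditure multiplier = 1/(1 − MPC) = 1/(1 − 0.54) = 1/0.46 ≈ 2.174.
ΔY = k × ΔG = (+€13 million) / 0.46 ≈ +€28 million.

+€28 million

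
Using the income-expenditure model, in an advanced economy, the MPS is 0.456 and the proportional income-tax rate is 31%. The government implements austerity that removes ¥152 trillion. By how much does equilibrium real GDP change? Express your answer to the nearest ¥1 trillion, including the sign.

MPC = 1 − MPS = 1 − 0.456 = 0.544.
Expenditure multiplier = 1/(1 − c(1−t)) = 1/(1 − 0.544×0.69) = 1/0.62464 ≈ 1.601.
ΔY = k × ΔG = (−¥152 trillion) / 0.62464 ≈ −¥243 trillion.

−¥243 trillion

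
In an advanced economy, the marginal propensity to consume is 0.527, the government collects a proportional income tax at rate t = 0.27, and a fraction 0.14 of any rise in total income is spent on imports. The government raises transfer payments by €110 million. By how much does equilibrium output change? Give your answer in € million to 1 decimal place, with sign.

+€76.8 million

The transfer change shifts disposable income by +€110 million, so first-round consumption changes by c·ΔTR = 0.527 × (+€110 million) = +€57.97 million.
Expenditure multiplier = 1/(1 − c(1−t) + m) = 1/(1 − 0.527×0.73 + 0.14) = 1/0.75529 ≈ 1.324.
The transfer multiplier is c × k ≈ 0.698, so ΔY = k × (c·ΔTR) = (+€57.97 million) / 0.75529 ≈ +€76.8 million.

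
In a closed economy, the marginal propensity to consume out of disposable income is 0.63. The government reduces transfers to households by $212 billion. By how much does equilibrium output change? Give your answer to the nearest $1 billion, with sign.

−$361 billion

The transfer change shifts disposable income by −$212 billion, so first-round consumption changes by c·ΔTR = 0.63 × (−$212 billion) = −$133.56 billion.
Expenditure multiplier = 1/(1 − MPC) = 1/(1 − 0.63) = 1/0.37 ≈ 2.703.
The transfer multiplier is c × k ≈ 1.703, so ΔY = k × (c·ΔTR) = (−$133.56 billion) / 0.37 ≈ −$361 billion.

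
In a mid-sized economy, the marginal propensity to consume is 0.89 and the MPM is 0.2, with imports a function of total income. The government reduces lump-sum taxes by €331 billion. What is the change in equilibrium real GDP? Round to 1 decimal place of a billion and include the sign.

A lump-sum tax change of −€331 billion shifts disposable income by +€331 billion; first-round consumption changes by −c × ΔT = −0.89 × (−€331 billion) = +€294.59 billion.
Expenditure multiplier = 1/(1 − c + m) = 1/(1 − 0.89 + 0.2) = 1/0.31 ≈ 3.226.
The tax multiplier is −c × k ≈ −2.871, so ΔY = k × (−c·ΔT) = (+€294.59 billion) / 0.31 ≈ +€950.3 billion.

+€950.3 billion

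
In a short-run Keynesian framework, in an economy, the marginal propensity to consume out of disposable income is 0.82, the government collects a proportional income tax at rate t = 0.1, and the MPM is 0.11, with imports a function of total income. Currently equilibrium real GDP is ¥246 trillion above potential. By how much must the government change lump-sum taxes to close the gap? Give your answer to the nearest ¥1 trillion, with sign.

+¥112 trillion

Spending multiplier = 1/(1 − c(1−t) + m) = 1/(1 − 0.82×0.9 + 0.11) = 1/0.372 ≈ 2.688.
Tax multiplier = −c·k = −0.82/0.372 ≈ −2.204. Need ΔY = −¥246 trillion, so ΔT = ΔY/(−c·k) = −(−¥246 trillion) × 0.372 / 0.82 ≈ +¥112 trillion.
The government should raise lump-sum taxes by ¥112 trillion.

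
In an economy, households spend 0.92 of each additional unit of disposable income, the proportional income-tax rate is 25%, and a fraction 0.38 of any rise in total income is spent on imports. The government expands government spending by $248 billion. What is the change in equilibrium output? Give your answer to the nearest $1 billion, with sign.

Expenditure multiplier = 1/(1 − c(1−t) + m) = 1/(1 − 0.92×0.75 + 0.38) = 1/0.69 ≈ 1.449.
ΔY = k × ΔG = (+$248 billion) / 0.69 ≈ +$359 billion.

+$359 billion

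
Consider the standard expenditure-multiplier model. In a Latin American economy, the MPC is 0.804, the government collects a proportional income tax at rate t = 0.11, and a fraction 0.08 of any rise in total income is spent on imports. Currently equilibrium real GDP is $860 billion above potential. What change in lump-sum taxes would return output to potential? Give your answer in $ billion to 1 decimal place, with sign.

+$389.8 billion

Spending multiplier = 1/(1 − c(1−t) + m) = 1/(1 − 0.804×0.89 + 0.08) = 1/0.36444 ≈ 2.744.
Tax multiplier = −c·k = −0.804/0.36444 ≈ −2.206. Need ΔY = −$860 billion, so ΔT = ΔY/(−c·k) = −(−$860 billion) × 0.36444 / 0.804 ≈ +$389.8 billion.
The government should raise lump-sum taxes by $389.8 billion.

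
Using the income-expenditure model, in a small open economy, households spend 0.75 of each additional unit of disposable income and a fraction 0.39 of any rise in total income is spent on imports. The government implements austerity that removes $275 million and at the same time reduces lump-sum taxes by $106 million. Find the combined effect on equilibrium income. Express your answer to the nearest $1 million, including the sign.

−$305 million

Expenditure multiplier = 1/(1 − c + m) = 1/(1 − 0.75 + 0.39) = 1/0.64 ≈ 1.563.
ΔG contributes k·ΔG = (−$275 million) / 0.64 ≈ −$429.7 million.
ΔT of −$106 million changes first-round spending by −c·ΔT = +$79.5 million, contributing k·(−c·ΔT) = (+$79.5 million) / 0.64 ≈ +$124.2 million.
Net ΔY = k(ΔG − c·ΔT) = (−$195.5 million) / 0.64 ≈ −$305 million.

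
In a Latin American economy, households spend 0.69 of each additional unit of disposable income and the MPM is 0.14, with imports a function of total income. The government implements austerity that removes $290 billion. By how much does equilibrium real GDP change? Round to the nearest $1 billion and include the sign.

−$644 billion

Expenditure multiplier = 1/(1 − c + m) = 1/(1 − 0.69 + 0.14) = 1/0.45 ≈ 2.222.
ΔY = k × ΔG = (−$290 billion) / 0.45 ≈ −$644 billion.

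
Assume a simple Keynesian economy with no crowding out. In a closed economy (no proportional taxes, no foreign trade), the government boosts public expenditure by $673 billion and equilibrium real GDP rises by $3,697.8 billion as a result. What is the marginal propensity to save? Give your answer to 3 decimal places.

Implied spending multiplier k = ΔY/ΔG = 3,697.8/673 ≈ 5.4945.
Since k = 1/(1 − MPC), MPC = 1 − 1/k = 1 − ΔG/ΔY = 1 − 673/3,697.8 ≈ 0.818.
MPS = 1 − MPC = 0.182.

0.182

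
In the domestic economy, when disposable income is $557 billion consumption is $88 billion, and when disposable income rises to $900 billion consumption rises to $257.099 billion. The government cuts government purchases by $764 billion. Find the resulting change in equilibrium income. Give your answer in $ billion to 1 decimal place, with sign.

−$1,506.9 billion

MPC = ΔC/ΔYd = (257.099 − 88)/(900 − 557) = 169.099/343 = 0.493.
Government-spending multiplier = 1/(1 − MPC) = 1/(1 − 0.493) = 1/0.507 ≈ 1.972.
ΔY = k × ΔG = (−$764 billion) / 0.507 ≈ −$1,506.9 billion.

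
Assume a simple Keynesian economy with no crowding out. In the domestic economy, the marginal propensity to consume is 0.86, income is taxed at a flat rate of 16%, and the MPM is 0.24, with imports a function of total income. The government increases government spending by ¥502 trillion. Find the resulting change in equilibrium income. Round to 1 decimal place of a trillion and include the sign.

+¥969.9 trillion

Government-spending multiplier = 1/(1 − c(1−t) + m) = 1/(1 − 0.86×0.84 + 0.24) = 1/0.5176 ≈ 1.932.
ΔY = k × ΔG = (+¥502 trillion) / 0.5176 ≈ +¥969.9 trillion.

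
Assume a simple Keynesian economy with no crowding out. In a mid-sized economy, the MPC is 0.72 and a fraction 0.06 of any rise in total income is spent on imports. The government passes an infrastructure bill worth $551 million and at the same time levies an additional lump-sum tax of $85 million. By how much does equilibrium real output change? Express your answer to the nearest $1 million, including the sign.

+$1,441 million

Expenditure multiplier = 1/(1 − c + m) = 1/(1 − 0.72 + 0.06) = 1/0.34 ≈ 2.941.
ΔG contributes k·ΔG = (+$551 million) / 0.34 ≈ +$1,620.6 million.
ΔT of +$85 million changes first-round spending by −c·ΔT = −$61.2 million, contributing k·(−c·ΔT) = (−$61.2 million) / 0.34 = −$180 million.
Net ΔY = k(ΔG − c·ΔT) = (+$489.8 million) / 0.34 ≈ +$1,441 million.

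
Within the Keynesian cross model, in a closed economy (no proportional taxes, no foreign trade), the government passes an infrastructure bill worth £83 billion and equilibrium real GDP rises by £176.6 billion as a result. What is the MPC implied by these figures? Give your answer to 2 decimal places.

Implied spending multiplier k = ΔY/ΔG = 176.6/83 ≈ 2.1277.
Since k = 1/(1 − MPC), MPC = 1 − 1/k = 1 − ΔG/ΔY = 1 − 83/176.6 ≈ 0.53.

0.53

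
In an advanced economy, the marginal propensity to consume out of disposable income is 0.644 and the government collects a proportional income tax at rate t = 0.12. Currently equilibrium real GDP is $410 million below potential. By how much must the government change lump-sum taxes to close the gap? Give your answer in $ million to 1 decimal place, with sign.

Spending multiplier = 1/(1 − c(1−t)) = 1/(1 − 0.644×0.88) = 1/0.43328 ≈ 2.308.
Tax multiplier = −c·k = −0.644/0.43328 ≈ −1.486. Need ΔY = +$410 million, so ΔT = ΔY/(−c·k) = −(+$410 million) × 0.43328 / 0.644 ≈ −$275.8 million.
The government should cut lump-sum taxes by $275.8 million.

−$275.8 million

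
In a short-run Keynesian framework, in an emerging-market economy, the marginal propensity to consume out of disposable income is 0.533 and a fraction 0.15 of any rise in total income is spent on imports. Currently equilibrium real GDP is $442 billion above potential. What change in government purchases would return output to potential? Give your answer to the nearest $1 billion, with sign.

−$273 billion

Spending multiplier = 1/(1 − c + m) = 1/(1 − 0.533 + 0.15) = 1/0.617 ≈ 1.621.
Need ΔY = −$442 billion, so ΔG = ΔY/k = (−$442 billion) × 0.617 ≈ −$273 billion.
The government should cut government purchases by $273 billion.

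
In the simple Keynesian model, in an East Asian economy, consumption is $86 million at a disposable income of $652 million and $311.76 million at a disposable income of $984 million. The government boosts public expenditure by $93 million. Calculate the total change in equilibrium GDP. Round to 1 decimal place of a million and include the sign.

MPC = ΔC/ΔYd = (311.76 − 86)/(984 − 652) = 225.76/332 = 0.68.
Spending multiplier = 1/(1 − MPC) = 1/(1 − 0.68) = 1/0.32 = 3.125.
ΔY = k × ΔG = (+$93 million) / 0.32 ≈ +$290.6 million.

+$290.6 million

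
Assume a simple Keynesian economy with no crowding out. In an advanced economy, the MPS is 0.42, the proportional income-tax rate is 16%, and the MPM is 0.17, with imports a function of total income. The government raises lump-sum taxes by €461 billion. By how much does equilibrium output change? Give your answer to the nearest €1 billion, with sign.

MPC = 1 − MPS = 1 − 0.42 = 0.58.
A lump-sum tax change of +€461 billion shifts disposable income by −€461 billion; first-round consumption changes by −c × ΔT = −0.58 × (+€461 billion) = −€267.38 billion.
Expenditure multiplier = 1/(1 − c(1−t) + m) = 1/(1 − 0.58×0.84 + 0.17) = 1/0.6828 ≈ 1.465.
The tax multiplier is −c × k ≈ −0.849, so ΔY = k × (−c·ΔT) = (−€267.38 billion) / 0.6828 ≈ −€392 billion.

−€392 billion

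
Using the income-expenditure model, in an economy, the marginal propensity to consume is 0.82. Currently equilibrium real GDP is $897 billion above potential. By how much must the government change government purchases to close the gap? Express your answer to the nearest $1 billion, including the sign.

Spending multiplier = 1/(1 − MPC) = 1/(1 − 0.82) = 1/0.18 ≈ 5.556.
Need ΔY = −$897 billion, so ΔG = ΔY/k = (−$897 billion) × 0.18 ≈ −$161 billion.
The government should cut government purchases by $161 billion.

−$161 billion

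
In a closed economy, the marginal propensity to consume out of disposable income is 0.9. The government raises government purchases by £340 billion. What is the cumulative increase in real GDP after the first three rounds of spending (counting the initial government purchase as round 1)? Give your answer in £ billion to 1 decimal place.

Round 1 adds ΔG = £340 billion; each later round is MPC = 0.9 times the previous.
After 3 rounds: 340 + 306 + 275.4 = ΔG·(1 − c^3)/(1 − c) = 340 × (1 − 0.729)/0.1 = £921.4 billion.

£921.4 billion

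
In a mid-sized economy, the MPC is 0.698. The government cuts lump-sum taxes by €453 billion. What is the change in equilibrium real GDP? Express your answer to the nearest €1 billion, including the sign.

+€1,047 billion

A lump-sum tax change of −€453 billion shifts disposable income by +€453 billion; first-round consumption changes by −c × ΔT = −0.698 × (−€453 billion) = +€316.194 billion.
Expenditure multiplier = 1/(1 − MPC) = 1/(1 − 0.698) = 1/0.302 ≈ 3.311.
The tax multiplier is −c × k ≈ −2.311, so ΔY = k × (−c·ΔT) = (+€316.194 billion) / 0.302 = +€1,047 billion.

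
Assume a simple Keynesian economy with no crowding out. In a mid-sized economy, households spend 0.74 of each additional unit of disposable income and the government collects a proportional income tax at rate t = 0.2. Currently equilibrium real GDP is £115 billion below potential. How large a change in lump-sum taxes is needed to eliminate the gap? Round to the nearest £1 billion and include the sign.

−£63 billion

Spending multiplier = 1/(1 − c(1−t)) = 1/(1 − 0.74×0.8) = 1/0.408 ≈ 2.451.
Tax multiplier = −c·k = −0.74/0.408 ≈ −1.814. Need ΔY = +£115 billion, so ΔT = ΔY/(−c·k) = −(+£115 billion) × 0.408 / 0.74 ≈ −£63 billion.
The government should cut lump-sum taxes by £63 billion.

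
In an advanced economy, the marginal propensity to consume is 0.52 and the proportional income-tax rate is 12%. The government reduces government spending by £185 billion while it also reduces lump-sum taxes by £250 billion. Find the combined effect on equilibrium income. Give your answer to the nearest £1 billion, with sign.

−£101 billion

Expenditure multiplier = 1/(1 − c(1−t)) = 1/(1 − 0.52×0.88) = 1/0.5424 ≈ 1.844.
ΔG contributes k·ΔG = (−£185 billion) / 0.5424 ≈ −£341.1 billion.
ΔT of −£250 billion changes first-round spending by −c·ΔT = +£130 billion, contributing k·(−c·ΔT) = (+£130 billion) / 0.5424 ≈ +£239.7 billion.
Net ΔY = k(ΔG − c·ΔT) = (−£55 billion) / 0.5424 ≈ −£101 billion.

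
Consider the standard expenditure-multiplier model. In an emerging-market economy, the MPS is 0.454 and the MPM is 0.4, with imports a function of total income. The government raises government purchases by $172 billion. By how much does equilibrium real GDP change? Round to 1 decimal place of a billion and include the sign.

+$201.4 billion

MPC = 1 − MPS = 1 − 0.454 = 0.546.
Expenditure multiplier = 1/(1 − c + m) = 1/(1 − 0.546 + 0.4) = 1/0.854 ≈ 1.171.
ΔY = k × ΔG = (+$172 billion) / 0.854 ≈ +$201.4 billion.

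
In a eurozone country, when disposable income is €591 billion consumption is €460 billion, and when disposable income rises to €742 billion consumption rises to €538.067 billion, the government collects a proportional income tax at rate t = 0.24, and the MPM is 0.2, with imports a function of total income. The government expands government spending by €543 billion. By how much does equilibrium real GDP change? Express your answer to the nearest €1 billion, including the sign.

+€673 billion

MPC = ΔC/ΔYd = (538.067 − 460)/(742 − 591) = 78.067/151 = 0.517.
Government-spending multiplier = 1/(1 − c(1−t) + m) = 1/(1 − 0.517×0.76 + 0.2) = 1/0.80708 ≈ 1.239.
ΔY = k × ΔG = (+€543 billion) / 0.80708 ≈ +€673 billion.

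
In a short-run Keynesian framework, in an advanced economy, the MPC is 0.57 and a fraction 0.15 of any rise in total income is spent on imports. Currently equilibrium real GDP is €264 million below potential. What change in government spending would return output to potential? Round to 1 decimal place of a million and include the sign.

+€153.1 million

Spending multiplier = 1/(1 − c + m) = 1/(1 − 0.57 + 0.15) = 1/0.58 ≈ 1.724.
Need ΔY = +€264 million, so ΔG = ΔY/k = (+€264 million) × 0.58 ≈ +€153.1 million.
The government should increase government spending by €153.1 million.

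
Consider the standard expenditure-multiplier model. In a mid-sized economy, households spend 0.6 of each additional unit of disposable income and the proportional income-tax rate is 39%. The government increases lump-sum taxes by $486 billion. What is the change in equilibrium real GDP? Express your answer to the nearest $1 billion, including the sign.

−$460 billion

A lump-sum tax change of +$486 billion shifts disposable income by −$486 billion; first-round consumption changes by −c × ΔT = −0.6 × (+$486 billion) = −$291.6 billion.
Expenditure multiplier = 1/(1 − c(1−t)) = 1/(1 − 0.6×0.61) = 1/0.634 ≈ 1.577.
The tax multiplier is −c × k ≈ −0.946, so ΔY = k × (−c·ΔT) = (−$291.6 billion) / 0.634 ≈ −$460 billion.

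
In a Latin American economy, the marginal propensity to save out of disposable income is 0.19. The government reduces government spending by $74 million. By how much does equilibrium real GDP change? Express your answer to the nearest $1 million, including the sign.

MPC = 1 − MPS = 1 − 0.19 = 0.81.
Spending multiplier = 1/(1 − MPC) = 1/(1 − 0.81) = 1/0.19 ≈ 5.263.
ΔY = k × ΔG = (−$74 million) / 0.19 ≈ −$389 million.

−$389 million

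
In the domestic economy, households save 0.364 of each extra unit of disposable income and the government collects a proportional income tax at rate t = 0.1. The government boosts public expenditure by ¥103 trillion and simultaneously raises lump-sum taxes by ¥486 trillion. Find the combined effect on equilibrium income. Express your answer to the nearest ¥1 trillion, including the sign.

MPC = 1 − MPS = 1 − 0.364 = 0.636.
Expenditure multiplier = 1/(1 − c(1−t)) = 1/(1 − 0.636×0.9) = 1/0.4276 ≈ 2.339.
ΔG contributes k·ΔG = (+¥103 trillion) / 0.4276 ≈ +¥240.9 trillion.
ΔT of +¥486 trillion changes first-round spending by −c·ΔT = −¥309.096 trillion, contributing k·(−c·ΔT) = (−¥309.096 trillion) / 0.4276 ≈ −¥722.9 trillion.
Net ΔY = k(ΔG − c·ΔT) = (−¥206.096 trillion) / 0.4276 ≈ −¥482 trillion.

−¥482 trillion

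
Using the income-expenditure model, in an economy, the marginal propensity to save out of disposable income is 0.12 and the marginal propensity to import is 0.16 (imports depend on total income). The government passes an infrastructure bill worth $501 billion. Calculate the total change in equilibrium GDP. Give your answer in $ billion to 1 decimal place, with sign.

+$1,789.3 billion

MPC = 1 − MPS = 1 − 0.12 = 0.88.
Government-spending multiplier = 1/(1 − c + m) = 1/(1 − 0.88 + 0.16) = 1/0.28 ≈ 3.571.
ΔY = k × ΔG = (+$501 billion) / 0.28 ≈ +$1,789.3 billion.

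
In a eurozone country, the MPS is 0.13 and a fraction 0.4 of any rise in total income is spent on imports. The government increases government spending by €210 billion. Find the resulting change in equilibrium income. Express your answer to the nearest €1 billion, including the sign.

+€396 billion

MPC = 1 − MPS = 1 − 0.13 = 0.87.
Spending multiplier = 1/(1 − c + m) = 1/(1 − 0.87 + 0.4) = 1/0.53 ≈ 1.887.
ΔY = k × ΔG = (+€210 billion) / 0.53 ≈ +€396 billion.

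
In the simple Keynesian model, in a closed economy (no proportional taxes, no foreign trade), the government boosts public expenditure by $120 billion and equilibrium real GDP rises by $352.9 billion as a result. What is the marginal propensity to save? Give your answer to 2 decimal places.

0.34

Implied spending multiplier k = ΔY/ΔG = 352.9/120 ≈ 2.9408.
Since k = 1/(1 − MPC), MPC = 1 − 1/k = 1 − ΔG/ΔY = 1 − 120/352.9 ≈ 0.66.
MPS = 1 − MPC = 0.34.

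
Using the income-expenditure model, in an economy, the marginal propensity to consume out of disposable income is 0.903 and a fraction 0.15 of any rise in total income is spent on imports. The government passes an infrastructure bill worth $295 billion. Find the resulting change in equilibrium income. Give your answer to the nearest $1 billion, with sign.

Expenditure multiplier = 1/(1 − c + m) = 1/(1 − 0.903 + 0.15) = 1/0.247 ≈ 4.049.
ΔY = k × ΔG = (+$295 billion) / 0.247 ≈ +$1,194 billion.

+$1,194 billion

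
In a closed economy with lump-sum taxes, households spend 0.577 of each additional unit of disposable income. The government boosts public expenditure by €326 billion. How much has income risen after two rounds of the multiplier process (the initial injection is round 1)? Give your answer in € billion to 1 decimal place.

Round 1 adds ΔG = €326 billion; each later round is MPC = 0.577 times the previous.
After 2 rounds: 326 + 188.102 = ΔG·(1 − c^2)/(1 − c) = 326 × (1 − 0.332929)/0.423 ≈ €514.1 billion.

€514.1 billion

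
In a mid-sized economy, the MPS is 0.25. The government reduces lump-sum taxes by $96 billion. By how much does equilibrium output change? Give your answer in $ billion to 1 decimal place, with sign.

MPC = 1 − MPS = 1 − 0.25 = 0.75.
A lump-sum tax change of −$96 billion shifts disposable income by +$96 billion; first-round consumption changes by −c × ΔT = −0.75 × (−$96 billion) = +$72 billion.
Expenditure multiplier = 1/(1 − MPC) = 1/(1 − 0.75) = 1/0.25 = 4.
The tax multiplier is −c × k = −3, so ΔY = k × (−c·ΔT) = (+$72 billion) / 0.25 = +$288 billion.

+$288.0 billion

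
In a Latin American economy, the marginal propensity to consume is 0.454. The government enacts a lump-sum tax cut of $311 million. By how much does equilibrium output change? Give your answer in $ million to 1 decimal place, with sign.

A lump-sum tax change of −$311 million shifts disposable income by +$311 million; first-round consumption changes by −c × ΔT = −0.454 × (−$311 million) = +$141.194 million.
Expenditure multiplier = 1/(1 − MPC) = 1/(1 − 0.454) = 1/0.546 ≈ 1.832.
The tax multiplier is −c × k ≈ −0.832, so ΔY = k × (−c·ΔT) = (+$141.194 million) / 0.546 ≈ +$258.6 million.

+$258.6 million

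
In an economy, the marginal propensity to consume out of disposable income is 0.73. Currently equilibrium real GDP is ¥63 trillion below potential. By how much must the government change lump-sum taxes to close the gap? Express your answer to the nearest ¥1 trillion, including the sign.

−¥23 trillion

Spending multiplier = 1/(1 − MPC) = 1/(1 − 0.73) = 1/0.27 ≈ 3.704.
Tax multiplier = −c·k = −0.73/0.27 ≈ −2.704. Need ΔY = +¥63 trillion, so ΔT = ΔY/(−c·k) = −(+¥63 trillion) × 0.27 / 0.73 ≈ −¥23 trillion.
The government should cut lump-sum taxes by ¥23 trillion.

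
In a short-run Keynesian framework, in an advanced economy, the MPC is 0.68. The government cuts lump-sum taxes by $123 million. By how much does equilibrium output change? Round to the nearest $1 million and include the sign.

A lump-sum tax change of −$123 million shifts disposable income by +$123 million; first-round consumption changes by −c × ΔT = −0.68 × (−$123 million) = +$83.64 million.
Expenditure multiplier = 1/(1 − MPC) = 1/(1 − 0.68) = 1/0.32 = 3.125.
The tax multiplier is −c × k = −2.125, so ΔY = k × (−c·ΔT) = (+$83.64 million) / 0.32 ≈ +$261 million.

+$261 million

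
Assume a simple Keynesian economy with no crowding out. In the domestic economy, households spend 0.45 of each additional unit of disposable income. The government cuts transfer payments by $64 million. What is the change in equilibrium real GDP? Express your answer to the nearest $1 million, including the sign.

The transfer change shifts disposable income by −$64 million, so first-round consumption changes by c·ΔTR = 0.45 × (−$64 million) = −$28.8 million.
Expenditure multiplier = 1/(1 − MPC) = 1/(1 − 0.45) = 1/0.55 ≈ 1.818.
The transfer multiplier is c × k ≈ 0.818, so ΔY = k × (c·ΔTR) = (−$28.8 million) / 0.55 ≈ −$52 million.

−$52 million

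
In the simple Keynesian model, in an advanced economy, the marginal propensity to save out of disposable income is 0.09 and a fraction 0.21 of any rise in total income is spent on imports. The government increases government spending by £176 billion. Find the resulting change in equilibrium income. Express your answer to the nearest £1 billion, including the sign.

MPC = 1 − MPS = 1 − 0.09 = 0.91.
Government-spending multiplier = 1/(1 − c + m) = 1/(1 − 0.91 + 0.21) = 1/0.3 ≈ 3.333.
ΔY = k × ΔG = (+£176 billion) / 0.3 ≈ +£587 billion.

+£587 billion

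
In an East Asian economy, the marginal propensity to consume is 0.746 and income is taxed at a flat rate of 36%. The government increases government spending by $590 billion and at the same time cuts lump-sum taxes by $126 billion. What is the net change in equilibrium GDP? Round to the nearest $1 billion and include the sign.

+$1,309 billion

Expenditure multiplier = 1/(1 − c(1−t)) = 1/(1 − 0.746×0.64) = 1/0.52256 ≈ 1.914.
ΔG contributes k·ΔG = (+$590 billion) / 0.52256 ≈ +$1,129.1 billion.
ΔT of −$126 billion changes first-round spending by −c·ΔT = +$93.996 billion, contributing k·(−c·ΔT) = (+$93.996 billion) / 0.52256 ≈ +$179.9 billion.
Net ΔY = k(ΔG − c·ΔT) = (+$683.996 billion) / 0.52256 ≈ +$1,309 billion.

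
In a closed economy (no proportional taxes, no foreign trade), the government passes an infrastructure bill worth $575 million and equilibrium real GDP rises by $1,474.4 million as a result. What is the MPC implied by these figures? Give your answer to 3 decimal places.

0.610

Implied spending multiplier k = ΔY/ΔG = 1,474.4/575 ≈ 2.5642.
Since k = 1/(1 − MPC), MPC = 1 − 1/k = 1 − ΔG/ΔY = 1 − 575/1,474.4 ≈ 0.610.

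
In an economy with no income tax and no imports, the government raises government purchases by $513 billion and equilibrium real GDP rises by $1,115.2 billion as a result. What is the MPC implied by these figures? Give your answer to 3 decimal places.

0.540

Implied spending multiplier k = ΔY/ΔG = 1,115.2/513 ≈ 2.1739.
Since k = 1/(1 − MPC), MPC = 1 − 1/k = 1 − ΔG/ΔY = 1 − 513/1,115.2 ≈ 0.540.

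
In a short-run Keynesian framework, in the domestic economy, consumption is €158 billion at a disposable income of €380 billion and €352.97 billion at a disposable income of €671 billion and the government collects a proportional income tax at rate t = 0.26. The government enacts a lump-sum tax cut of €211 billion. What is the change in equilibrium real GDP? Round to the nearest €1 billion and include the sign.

MPC = ΔC/ΔYd = (352.97 − 158)/(671 − 380) = 194.97/291 = 0.67.
A lump-sum tax change of −€211 billion shifts disposable income by +€211 billion; first-round consumption changes by −c × ΔT = −0.67 × (−€211 billion) = +€141.37 billion.
Expenditure multiplier = 1/(1 − c(1−t)) = 1/(1 − 0.67×0.74) = 1/0.5042 ≈ 1.983.
The tax multiplier is −c × k ≈ −1.329, so ΔY = k × (−c·ΔT) = (+€141.37 billion) / 0.5042 ≈ +€280 billion.

+€280 billion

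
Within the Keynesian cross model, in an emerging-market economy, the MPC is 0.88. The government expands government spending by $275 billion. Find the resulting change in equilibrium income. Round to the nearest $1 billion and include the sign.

Government-spending multiplier = 1/(1 − MPC) = 1/(1 − 0.88) = 1/0.12 ≈ 8.333.
ΔY = k × ΔG = (+$275 billion) / 0.12 ≈ +$2,292 billion.

+$2,292 billion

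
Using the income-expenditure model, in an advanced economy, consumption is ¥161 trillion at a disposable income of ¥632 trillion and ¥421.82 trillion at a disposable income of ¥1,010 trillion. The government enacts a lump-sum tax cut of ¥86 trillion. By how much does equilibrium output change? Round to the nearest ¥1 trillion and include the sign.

+¥191 trillion

MPC = ΔC/ΔYd = (421.82 − 161)/(1,010 − 632) = 260.82/378 = 0.69.
A lump-sum tax change of −¥86 trillion shifts disposable income by +¥86 trillion; first-round consumption changes by −c × ΔT = −0.69 × (−¥86 trillion) = +¥59.34 trillion.
Expenditure multiplier = 1/(1 − MPC) = 1/(1 − 0.69) = 1/0.31 ≈ 3.226.
The tax multiplier is −c × k ≈ −2.226, so ΔY = k × (−c·ΔT) = (+¥59.34 trillion) / 0.31 ≈ +¥191 trillion.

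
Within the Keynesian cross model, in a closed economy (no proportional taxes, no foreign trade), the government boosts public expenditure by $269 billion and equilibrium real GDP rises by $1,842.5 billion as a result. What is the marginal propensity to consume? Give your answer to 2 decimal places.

Implied spending multiplier k = ΔY/ΔG = 1,842.5/269 ≈ 6.8494.
Since k = 1/(1 − MPC), MPC = 1 − 1/k = 1 − ΔG/ΔY = 1 − 269/1,842.5 ≈ 0.85.

0.85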